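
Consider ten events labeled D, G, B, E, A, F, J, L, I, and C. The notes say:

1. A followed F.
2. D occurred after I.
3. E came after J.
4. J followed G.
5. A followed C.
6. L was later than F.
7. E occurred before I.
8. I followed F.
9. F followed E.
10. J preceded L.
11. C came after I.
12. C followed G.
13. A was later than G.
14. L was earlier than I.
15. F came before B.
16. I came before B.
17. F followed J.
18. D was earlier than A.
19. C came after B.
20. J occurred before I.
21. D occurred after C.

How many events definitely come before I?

Directly stated before I: E, F, J, and L.
G reaches I via G → J → I.
No chain forces B (or any of the others) ahead of I.
That's E, F, G, J, and L — 5 in all.

5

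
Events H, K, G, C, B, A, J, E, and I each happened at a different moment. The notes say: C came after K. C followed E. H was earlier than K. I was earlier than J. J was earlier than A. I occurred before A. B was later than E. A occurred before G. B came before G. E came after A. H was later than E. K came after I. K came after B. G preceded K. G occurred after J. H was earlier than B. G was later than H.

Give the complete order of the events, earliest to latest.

I, J, A, E, H, B, G, K, C

The constraints fix every adjacent pair, so only one ordering works:
I → J → A → E → H → B → G → K → C.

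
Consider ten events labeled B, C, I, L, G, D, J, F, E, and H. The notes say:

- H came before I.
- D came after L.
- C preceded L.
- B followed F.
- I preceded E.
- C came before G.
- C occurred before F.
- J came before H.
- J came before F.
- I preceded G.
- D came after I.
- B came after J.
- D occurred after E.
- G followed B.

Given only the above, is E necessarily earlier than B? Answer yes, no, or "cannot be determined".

No chain of stated constraints runs from E to B, and none runs from B to E either.
So the relative order of E and B is not fixed by the given facts.

cannot be determined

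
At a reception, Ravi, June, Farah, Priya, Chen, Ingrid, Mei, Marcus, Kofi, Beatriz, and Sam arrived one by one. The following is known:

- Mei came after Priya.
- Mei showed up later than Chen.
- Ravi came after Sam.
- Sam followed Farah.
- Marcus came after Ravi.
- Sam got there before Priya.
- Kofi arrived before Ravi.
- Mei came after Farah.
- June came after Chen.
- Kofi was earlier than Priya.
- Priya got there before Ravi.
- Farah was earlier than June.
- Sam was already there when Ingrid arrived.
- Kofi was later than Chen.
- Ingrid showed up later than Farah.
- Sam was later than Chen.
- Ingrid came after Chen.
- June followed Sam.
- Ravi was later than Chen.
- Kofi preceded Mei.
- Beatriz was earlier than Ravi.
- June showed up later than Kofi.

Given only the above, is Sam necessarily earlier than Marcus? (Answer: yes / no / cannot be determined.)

yes

Chain the constraints: Sam → Ravi → Marcus. Each link is directly stated, so Sam comes before Marcus.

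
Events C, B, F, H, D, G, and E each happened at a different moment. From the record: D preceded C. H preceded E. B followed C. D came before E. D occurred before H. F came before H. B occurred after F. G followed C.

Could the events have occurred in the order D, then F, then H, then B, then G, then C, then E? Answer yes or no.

The constraints require C before B, but in the proposed sequence B appears ahead of C. That one violation is enough.

no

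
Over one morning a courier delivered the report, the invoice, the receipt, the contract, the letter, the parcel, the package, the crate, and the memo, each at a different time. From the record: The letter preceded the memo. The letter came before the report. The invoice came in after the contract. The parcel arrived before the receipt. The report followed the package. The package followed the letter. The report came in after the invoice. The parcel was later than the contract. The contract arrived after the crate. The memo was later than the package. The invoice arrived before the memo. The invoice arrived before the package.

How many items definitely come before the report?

5

Directly stated before the report: the invoice, the letter, and the package.
The contract reaches the report via the contract → the invoice → the report.
The crate reaches the report via the crate → the contract → the invoice → the report.
That's the contract, the crate, the invoice, the letter, and the package — 5 in all.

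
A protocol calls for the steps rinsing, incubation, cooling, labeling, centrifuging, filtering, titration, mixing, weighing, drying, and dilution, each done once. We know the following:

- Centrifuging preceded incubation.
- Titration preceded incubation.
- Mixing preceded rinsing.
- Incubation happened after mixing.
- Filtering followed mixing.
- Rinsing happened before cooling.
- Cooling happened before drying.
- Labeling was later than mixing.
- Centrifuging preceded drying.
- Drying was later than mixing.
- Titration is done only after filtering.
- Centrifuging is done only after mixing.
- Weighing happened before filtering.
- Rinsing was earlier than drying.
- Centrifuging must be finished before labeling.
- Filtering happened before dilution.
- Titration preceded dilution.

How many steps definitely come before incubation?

Directly stated before incubation: centrifuging, mixing, and titration.
Filtering reaches incubation via filtering → titration → incubation.
Weighing reaches incubation via weighing → filtering → titration → incubation.
No chain forces rinsing (or any of the others) ahead of incubation.
That's centrifuging, filtering, mixing, titration, and weighing — 5 in all.

5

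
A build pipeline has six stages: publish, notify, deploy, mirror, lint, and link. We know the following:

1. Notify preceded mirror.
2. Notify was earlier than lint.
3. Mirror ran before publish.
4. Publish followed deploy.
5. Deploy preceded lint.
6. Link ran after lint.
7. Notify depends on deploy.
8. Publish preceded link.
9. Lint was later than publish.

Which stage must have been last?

Every other stage has a chain of constraints placing it before link, so link is last.

link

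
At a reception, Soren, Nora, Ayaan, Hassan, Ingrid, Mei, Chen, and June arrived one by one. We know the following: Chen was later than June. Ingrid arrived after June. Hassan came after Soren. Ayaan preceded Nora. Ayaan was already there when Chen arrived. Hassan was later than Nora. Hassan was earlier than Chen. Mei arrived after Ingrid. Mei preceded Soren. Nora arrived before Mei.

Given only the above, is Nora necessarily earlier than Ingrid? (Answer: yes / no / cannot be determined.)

No chain of stated constraints runs from Nora to Ingrid, and none runs from Ingrid to Nora either.
So the relative order of Nora and Ingrid is not fixed by the given facts.

cannot be determined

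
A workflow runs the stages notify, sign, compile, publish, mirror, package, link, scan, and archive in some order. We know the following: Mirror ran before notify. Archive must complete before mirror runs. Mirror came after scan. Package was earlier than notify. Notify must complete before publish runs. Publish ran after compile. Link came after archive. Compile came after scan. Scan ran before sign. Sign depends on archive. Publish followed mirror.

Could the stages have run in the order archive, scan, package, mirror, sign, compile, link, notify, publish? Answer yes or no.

Check each stated constraint against the proposed order — e.g. package is ahead of notify; archive is ahead of link. Every pair is in the required order; nothing is violated.

yes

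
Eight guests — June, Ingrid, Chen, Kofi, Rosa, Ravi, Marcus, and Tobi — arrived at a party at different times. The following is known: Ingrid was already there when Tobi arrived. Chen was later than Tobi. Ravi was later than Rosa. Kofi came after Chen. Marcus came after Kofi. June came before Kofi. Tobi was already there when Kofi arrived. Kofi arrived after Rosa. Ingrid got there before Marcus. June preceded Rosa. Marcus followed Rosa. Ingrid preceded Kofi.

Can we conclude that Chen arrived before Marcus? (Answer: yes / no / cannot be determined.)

Chain the constraints: Chen → Kofi → Marcus. Each link is directly stated, so Chen comes before Marcus.

yes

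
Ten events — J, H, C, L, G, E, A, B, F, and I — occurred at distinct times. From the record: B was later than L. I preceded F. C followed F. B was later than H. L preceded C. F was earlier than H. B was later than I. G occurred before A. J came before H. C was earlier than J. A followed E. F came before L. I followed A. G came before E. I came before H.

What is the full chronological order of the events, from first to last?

G, E, A, I, F, L, C, J, H, B

The constraints fix every adjacent pair, so only one ordering works:
G → E → A → I → F → L → C → J → H → B.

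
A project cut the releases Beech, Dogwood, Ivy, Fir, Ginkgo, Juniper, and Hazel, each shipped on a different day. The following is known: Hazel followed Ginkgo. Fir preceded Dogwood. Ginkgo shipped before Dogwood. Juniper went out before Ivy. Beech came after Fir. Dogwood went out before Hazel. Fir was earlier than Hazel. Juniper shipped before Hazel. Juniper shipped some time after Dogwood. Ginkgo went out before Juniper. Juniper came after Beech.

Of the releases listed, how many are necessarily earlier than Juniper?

4

Directly stated before Juniper: Beech, Dogwood, and Ginkgo.
Fir reaches Juniper via Fir → Dogwood → Juniper.
No chain forces Hazel (or any of the others) ahead of Juniper.
That's Beech, Dogwood, Fir, and Ginkgo — 4 in all.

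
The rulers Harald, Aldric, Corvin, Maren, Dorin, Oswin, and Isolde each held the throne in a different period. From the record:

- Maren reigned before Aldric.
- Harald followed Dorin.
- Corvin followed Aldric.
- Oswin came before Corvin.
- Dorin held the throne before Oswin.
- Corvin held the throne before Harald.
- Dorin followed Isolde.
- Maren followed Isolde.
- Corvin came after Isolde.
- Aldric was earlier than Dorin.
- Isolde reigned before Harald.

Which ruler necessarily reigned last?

Every other ruler has a chain of constraints placing them before Harald, so Harald is last.

Harald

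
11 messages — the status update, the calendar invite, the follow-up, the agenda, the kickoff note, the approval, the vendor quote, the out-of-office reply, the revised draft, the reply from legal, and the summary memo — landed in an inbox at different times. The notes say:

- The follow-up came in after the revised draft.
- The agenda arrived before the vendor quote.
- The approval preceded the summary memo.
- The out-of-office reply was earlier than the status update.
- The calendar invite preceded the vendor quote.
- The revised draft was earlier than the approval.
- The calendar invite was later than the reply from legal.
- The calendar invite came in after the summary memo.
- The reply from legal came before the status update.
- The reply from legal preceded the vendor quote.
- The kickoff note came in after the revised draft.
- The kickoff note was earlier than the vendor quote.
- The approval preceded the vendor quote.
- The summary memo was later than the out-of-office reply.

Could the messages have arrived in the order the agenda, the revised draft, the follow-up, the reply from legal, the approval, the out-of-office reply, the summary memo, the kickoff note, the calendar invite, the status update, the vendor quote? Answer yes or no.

yes

Check each stated constraint against the proposed order — e.g. the reply from legal is ahead of the vendor quote; the agenda is ahead of the vendor quote. Every pair is in the required order; nothing is violated.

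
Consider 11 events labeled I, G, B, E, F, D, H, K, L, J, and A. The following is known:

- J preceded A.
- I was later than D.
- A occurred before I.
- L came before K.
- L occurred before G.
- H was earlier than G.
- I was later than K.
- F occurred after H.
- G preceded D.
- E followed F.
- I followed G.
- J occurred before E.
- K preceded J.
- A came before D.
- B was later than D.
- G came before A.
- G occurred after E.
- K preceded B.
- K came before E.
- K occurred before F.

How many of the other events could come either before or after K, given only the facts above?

1

Forced before K: L; forced after K: A, B, D, E, F, G, I, and J.
That leaves H with no forced order relative to K — 1.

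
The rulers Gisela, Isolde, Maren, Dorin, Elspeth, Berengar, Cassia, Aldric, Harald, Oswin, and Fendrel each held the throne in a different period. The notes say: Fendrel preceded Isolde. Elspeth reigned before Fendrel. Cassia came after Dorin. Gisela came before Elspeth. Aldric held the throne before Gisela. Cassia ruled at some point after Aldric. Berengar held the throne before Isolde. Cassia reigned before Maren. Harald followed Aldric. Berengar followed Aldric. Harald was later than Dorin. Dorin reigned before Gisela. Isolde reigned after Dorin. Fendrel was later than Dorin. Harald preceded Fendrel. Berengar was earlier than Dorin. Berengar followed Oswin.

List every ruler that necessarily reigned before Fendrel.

Directly stated before Fendrel: Dorin, Elspeth, and Harald.
Aldric reaches Fendrel via Aldric → Harald → Fendrel.
Berengar reaches Fendrel via Berengar → Dorin → Fendrel.
Gisela reaches Fendrel via Gisela → Elspeth → Fendrel.
Likewise Oswin reaches Fendrel by chaining the stated constraints.

Aldric, Berengar, Dorin, Elspeth, Gisela, Harald, Oswin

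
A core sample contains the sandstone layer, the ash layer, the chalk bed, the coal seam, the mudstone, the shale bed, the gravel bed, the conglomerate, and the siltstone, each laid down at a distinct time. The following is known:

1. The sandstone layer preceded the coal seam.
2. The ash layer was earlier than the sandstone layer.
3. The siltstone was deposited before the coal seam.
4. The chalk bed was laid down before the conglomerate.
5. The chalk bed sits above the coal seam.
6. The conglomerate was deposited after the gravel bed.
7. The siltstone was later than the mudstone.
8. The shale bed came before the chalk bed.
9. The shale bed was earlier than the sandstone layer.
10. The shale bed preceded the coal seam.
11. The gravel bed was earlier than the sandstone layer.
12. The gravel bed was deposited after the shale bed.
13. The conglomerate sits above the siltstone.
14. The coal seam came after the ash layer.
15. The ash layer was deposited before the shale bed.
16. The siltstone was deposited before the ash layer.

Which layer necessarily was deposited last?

the conglomerate

Every other layer has a chain of constraints placing it before the conglomerate, so the conglomerate is last.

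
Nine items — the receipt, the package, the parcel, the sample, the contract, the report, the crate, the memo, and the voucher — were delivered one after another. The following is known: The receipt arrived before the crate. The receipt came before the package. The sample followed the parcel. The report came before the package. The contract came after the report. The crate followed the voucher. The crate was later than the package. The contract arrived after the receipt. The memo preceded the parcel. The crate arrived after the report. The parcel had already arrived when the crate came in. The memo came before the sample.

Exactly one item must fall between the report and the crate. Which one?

the package

Tracing the constraints gives the report → the package → the crate, so the package sits after the report and before the crate.
No other item is forced both after the report and before the crate.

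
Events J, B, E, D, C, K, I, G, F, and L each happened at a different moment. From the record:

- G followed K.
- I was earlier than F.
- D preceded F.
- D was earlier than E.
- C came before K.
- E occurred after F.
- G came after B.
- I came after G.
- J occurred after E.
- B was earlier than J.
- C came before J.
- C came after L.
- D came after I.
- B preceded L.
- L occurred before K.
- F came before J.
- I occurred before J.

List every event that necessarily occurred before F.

B, C, D, G, I, K, L

Directly stated before F: D and I.
B reaches F via B → G → I → F.
C reaches F via C → K → G → I → F.
G reaches F via G → I → F.
Likewise K and L each reach F by chaining the stated constraints.
No chain forces E (or any of the others) ahead of F.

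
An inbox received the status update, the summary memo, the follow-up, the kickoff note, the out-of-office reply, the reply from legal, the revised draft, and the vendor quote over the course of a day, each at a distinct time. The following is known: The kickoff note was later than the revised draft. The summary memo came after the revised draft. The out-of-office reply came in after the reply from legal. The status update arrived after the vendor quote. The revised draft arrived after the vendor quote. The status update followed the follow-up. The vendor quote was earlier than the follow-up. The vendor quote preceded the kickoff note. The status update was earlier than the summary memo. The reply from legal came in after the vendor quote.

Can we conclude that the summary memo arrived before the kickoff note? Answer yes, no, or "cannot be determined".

cannot be determined

No chain of stated constraints runs from the summary memo to the kickoff note, and none runs from the kickoff note to the summary memo either.
So the relative order of the summary memo and the kickoff note is not fixed by the given facts.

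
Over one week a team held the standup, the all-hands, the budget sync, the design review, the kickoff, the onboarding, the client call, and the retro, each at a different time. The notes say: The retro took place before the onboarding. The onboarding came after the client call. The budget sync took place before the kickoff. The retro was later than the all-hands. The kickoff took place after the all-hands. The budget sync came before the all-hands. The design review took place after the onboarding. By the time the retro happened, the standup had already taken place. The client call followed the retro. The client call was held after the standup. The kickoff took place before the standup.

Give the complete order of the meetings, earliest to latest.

the budget sync, the all-hands, the kickoff, the standup, the retro, the client call, the onboarding, the design review

The constraints fix every adjacent pair, so only one ordering works:
the budget sync → the all-hands → the kickoff → the standup → the retro → the client call → the onboarding → the design review.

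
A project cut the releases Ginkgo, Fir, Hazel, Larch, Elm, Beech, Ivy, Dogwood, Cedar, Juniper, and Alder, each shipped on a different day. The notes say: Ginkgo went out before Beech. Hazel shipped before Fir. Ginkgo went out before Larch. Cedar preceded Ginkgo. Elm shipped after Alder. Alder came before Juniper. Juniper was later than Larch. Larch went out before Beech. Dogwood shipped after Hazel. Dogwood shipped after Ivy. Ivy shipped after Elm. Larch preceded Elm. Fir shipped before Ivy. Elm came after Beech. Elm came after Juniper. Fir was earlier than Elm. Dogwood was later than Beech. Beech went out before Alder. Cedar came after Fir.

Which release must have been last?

Every other release has a chain of constraints placing it before Dogwood, so Dogwood is last.

Dogwood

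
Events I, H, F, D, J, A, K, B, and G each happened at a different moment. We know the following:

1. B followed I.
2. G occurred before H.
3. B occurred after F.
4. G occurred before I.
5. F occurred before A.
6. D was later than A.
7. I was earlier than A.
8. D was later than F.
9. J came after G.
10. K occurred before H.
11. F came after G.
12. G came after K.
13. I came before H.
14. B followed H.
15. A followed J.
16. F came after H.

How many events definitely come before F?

Directly stated before F: G and H.
I reaches F via I → H → F.
K reaches F via K → G → F.
That's G, H, I, and K — 4 in all.

4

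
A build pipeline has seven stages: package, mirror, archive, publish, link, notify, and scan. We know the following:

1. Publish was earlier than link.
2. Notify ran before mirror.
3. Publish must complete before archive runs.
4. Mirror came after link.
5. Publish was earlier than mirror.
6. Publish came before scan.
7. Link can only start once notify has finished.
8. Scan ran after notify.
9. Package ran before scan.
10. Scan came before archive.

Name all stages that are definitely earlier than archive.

notify, package, publish, scan

Directly stated before archive: publish and scan.
Notify reaches archive via notify → scan → archive.
Package reaches archive via package → scan → archive.
No chain forces link (or any of the others) ahead of archive.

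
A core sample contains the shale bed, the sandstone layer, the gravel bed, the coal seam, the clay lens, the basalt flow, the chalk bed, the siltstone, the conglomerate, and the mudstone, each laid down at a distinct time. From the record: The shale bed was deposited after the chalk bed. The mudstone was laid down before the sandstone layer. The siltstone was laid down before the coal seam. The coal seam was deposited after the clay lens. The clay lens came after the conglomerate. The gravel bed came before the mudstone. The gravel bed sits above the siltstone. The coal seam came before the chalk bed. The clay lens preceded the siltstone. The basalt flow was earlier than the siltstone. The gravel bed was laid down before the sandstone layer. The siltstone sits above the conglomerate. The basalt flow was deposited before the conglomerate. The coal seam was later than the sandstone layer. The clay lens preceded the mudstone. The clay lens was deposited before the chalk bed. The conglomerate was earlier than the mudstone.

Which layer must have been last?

Every other layer has a chain of constraints placing it before the shale bed, so the shale bed is last.

the shale bed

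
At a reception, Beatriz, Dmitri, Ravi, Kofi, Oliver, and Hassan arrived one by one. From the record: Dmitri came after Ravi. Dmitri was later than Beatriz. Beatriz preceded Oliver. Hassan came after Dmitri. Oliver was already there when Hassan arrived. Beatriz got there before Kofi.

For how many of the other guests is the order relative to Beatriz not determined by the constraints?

Forced after Beatriz: Dmitri, Hassan, Kofi, and Oliver.
That leaves Ravi with no forced order relative to Beatriz — 1.

1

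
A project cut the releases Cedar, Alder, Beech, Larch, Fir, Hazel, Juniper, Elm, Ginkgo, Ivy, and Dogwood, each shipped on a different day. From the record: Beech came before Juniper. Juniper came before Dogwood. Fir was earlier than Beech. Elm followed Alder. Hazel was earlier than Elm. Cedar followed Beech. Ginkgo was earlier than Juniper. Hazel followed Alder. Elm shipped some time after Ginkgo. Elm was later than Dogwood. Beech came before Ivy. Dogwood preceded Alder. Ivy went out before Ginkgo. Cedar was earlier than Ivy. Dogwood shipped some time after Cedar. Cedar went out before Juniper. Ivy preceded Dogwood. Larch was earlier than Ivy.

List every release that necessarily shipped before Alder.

Directly stated before Alder: Dogwood.
Beech reaches Alder via Beech → Cedar → Dogwood → Alder.
Cedar reaches Alder via Cedar → Dogwood → Alder.
Fir reaches Alder via Fir → Beech → Cedar → Dogwood → Alder.
Likewise Ginkgo, Ivy, Juniper, and Larch each reach Alder by chaining the stated constraints.
No chain forces Elm (or any of the others) ahead of Alder.

Beech, Cedar, Dogwood, Fir, Ginkgo, Ivy, Juniper, Larch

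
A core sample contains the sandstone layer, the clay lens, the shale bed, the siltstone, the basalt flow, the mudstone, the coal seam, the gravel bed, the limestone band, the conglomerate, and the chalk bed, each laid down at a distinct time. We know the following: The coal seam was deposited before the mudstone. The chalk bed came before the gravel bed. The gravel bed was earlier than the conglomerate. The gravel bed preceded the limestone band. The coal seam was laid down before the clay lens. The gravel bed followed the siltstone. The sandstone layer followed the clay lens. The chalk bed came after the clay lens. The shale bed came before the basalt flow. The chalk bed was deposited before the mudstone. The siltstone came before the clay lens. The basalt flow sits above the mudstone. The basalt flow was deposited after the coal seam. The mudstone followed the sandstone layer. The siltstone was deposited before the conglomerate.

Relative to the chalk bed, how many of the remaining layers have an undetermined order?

2

Forced before the chalk bed: the clay lens, the coal seam, and the siltstone; forced after the chalk bed: the basalt flow, the conglomerate, the gravel bed, the limestone band, and the mudstone.
That leaves the sandstone layer and the shale bed with no forced order relative to the chalk bed — 2.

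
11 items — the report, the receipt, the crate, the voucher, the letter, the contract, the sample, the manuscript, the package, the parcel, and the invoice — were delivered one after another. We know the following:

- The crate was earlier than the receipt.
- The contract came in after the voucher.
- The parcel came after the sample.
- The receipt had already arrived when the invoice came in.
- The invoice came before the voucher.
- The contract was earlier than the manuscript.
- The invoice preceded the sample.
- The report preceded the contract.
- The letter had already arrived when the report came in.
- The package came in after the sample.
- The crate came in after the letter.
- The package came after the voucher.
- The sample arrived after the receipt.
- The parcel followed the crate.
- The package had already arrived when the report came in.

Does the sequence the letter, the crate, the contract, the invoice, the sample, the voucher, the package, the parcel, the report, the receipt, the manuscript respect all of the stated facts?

The constraints require the receipt before the sample, but in the proposed sequence the sample appears ahead of the receipt. That one violation is enough.

no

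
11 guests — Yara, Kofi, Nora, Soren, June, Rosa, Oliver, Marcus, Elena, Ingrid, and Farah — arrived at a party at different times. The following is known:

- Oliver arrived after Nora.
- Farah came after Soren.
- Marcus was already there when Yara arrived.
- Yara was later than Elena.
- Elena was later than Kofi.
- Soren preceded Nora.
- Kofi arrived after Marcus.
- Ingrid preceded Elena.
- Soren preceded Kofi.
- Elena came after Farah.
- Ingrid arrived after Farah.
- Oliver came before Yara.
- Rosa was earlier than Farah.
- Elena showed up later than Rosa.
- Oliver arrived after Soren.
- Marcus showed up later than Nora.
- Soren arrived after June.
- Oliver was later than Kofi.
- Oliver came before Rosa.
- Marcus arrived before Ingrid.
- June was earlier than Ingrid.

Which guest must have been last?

Every other guest has a chain of constraints placing them before Yara, so Yara is last.

Yara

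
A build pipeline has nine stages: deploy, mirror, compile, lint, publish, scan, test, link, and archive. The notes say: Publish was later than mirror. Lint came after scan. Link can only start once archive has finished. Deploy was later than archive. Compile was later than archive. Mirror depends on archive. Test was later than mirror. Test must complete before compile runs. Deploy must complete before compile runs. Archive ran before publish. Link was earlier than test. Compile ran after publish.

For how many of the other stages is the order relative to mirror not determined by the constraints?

4

Forced before mirror: archive; forced after mirror: compile, publish, and test.
That leaves deploy, link, lint, and scan with no forced order relative to mirror — 4.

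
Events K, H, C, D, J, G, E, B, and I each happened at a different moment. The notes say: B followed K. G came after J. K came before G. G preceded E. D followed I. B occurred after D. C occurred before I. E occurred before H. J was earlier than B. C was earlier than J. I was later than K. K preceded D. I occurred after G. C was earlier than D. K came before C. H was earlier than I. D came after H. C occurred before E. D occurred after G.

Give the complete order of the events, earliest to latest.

K, C, J, G, E, H, I, D, B

The constraints fix every adjacent pair, so only one ordering works:
K → C → J → G → E → H → I → D → B.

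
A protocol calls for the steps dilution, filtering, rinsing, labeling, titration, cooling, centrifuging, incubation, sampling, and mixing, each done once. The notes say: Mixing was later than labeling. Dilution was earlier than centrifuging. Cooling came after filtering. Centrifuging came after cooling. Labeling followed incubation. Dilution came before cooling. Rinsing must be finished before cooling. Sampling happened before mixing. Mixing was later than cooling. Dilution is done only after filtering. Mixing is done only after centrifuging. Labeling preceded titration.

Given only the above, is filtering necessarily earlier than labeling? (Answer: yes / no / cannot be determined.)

No chain of stated constraints runs from filtering to labeling, and none runs from labeling to filtering either.
So the relative order of filtering and labeling is not fixed by the given facts.

cannot be determined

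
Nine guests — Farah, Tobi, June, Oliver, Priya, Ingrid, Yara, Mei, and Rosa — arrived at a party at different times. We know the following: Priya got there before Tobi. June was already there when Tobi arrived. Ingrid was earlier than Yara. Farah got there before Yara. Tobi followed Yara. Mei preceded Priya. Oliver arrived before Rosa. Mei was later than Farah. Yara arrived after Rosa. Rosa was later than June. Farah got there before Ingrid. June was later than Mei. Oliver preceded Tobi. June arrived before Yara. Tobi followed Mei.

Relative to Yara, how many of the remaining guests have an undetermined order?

Forced before Yara: Farah, Ingrid, June, Mei, Oliver, and Rosa; forced after Yara: Tobi.
That leaves Priya with no forced order relative to Yara — 1.

1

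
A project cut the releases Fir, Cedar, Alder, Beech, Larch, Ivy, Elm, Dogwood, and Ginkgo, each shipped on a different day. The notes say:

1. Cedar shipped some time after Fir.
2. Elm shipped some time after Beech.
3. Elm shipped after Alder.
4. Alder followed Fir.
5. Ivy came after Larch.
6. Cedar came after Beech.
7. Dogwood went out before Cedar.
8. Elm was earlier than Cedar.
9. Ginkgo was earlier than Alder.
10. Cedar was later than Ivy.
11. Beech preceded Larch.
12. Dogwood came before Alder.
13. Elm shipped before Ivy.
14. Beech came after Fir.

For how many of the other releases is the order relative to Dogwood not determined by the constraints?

Forced after Dogwood: Alder, Cedar, Elm, and Ivy.
That leaves Beech, Fir, Ginkgo, and Larch with no forced order relative to Dogwood — 4.

4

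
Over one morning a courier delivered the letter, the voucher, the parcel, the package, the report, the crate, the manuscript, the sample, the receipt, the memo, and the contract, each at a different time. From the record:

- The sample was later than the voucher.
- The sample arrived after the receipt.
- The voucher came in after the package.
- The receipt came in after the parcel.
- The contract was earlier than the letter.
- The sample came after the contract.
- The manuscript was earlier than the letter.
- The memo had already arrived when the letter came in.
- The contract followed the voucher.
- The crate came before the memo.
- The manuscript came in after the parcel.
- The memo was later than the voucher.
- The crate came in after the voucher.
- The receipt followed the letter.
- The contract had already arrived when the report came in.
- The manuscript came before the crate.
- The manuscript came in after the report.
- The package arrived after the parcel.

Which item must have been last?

Every other item has a chain of constraints placing it before the sample, so the sample is last.

the sample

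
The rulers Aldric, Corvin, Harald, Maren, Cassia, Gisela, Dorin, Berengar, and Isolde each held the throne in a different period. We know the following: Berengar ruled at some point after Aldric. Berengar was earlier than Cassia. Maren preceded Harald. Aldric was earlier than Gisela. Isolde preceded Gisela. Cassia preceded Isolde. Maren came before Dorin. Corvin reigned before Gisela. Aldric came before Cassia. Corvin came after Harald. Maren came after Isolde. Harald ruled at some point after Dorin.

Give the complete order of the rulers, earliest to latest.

The constraints fix every adjacent pair, so only one ordering works:
Aldric → Berengar → Cassia → Isolde → Maren → Dorin → Harald → Corvin → Gisela.

Aldric, Berengar, Cassia, Isolde, Maren, Dorin, Harald, Corvin, Gisela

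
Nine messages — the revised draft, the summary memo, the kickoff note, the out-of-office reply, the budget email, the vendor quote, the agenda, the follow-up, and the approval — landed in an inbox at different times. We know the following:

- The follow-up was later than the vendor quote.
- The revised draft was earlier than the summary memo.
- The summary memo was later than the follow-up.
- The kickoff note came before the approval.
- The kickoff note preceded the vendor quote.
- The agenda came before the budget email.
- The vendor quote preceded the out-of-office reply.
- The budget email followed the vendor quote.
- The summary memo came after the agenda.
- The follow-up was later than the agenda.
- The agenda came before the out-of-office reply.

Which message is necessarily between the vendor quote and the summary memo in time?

Tracing the constraints gives the vendor quote → the follow-up → the summary memo, so the follow-up sits after the vendor quote and before the summary memo.
No other message is forced both after the vendor quote and before the summary memo.

the follow-up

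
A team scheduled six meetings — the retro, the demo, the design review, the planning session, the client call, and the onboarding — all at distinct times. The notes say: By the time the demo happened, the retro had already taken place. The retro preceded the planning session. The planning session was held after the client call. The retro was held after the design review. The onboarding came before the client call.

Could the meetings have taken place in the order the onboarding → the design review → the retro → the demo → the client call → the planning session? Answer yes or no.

yes

Check each stated constraint against the proposed order — e.g. the retro is ahead of the planning session; the onboarding is ahead of the client call. Every pair is in the required order; nothing is violated.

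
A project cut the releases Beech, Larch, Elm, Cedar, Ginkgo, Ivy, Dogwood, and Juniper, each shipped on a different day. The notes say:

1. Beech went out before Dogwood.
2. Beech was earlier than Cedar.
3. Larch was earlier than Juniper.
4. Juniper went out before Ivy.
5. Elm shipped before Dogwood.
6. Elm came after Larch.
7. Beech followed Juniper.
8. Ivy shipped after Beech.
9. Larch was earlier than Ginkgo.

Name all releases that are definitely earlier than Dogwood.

Directly stated before Dogwood: Beech and Elm.
Juniper reaches Dogwood via Juniper → Beech → Dogwood.
Larch reaches Dogwood via Larch → Elm → Dogwood.
No chain forces Ivy (or any of the others) ahead of Dogwood.

Beech, Elm, Juniper, Larch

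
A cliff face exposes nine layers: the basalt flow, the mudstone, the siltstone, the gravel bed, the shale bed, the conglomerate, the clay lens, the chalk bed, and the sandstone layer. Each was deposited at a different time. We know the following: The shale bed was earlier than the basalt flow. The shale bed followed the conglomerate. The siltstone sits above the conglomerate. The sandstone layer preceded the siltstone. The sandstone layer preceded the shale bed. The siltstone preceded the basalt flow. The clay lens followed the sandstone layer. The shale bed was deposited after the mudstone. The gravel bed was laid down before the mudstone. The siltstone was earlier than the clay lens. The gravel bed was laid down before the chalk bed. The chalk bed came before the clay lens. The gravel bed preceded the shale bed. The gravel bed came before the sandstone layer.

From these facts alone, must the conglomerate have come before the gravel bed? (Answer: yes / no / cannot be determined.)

cannot be determined

No chain of stated constraints runs from the conglomerate to the gravel bed, and none runs from the gravel bed to the conglomerate either.
So the relative order of the conglomerate and the gravel bed is not fixed by the given facts.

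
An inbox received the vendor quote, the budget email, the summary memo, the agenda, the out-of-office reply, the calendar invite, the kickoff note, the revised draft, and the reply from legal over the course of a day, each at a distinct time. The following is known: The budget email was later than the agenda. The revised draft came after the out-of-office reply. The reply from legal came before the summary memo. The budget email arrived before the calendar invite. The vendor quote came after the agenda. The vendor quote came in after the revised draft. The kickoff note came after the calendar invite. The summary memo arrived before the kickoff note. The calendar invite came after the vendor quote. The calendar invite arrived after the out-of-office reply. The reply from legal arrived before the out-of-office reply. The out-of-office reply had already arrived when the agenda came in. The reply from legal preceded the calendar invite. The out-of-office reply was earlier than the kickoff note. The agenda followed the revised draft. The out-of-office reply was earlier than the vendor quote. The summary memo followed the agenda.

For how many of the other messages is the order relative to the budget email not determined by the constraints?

Forced before the budget email: the agenda, the out-of-office reply, the reply from legal, and the revised draft; forced after the budget email: the calendar invite and the kickoff note.
That leaves the summary memo and the vendor quote with no forced order relative to the budget email — 2.

2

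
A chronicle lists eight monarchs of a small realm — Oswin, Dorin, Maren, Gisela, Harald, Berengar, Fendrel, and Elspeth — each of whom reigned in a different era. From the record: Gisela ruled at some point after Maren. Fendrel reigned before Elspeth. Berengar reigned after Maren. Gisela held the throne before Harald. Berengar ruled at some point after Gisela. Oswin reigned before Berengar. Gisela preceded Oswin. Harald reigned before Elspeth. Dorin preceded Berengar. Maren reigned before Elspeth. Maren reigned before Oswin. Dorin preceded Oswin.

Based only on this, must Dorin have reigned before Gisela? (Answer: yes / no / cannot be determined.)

No chain of stated constraints runs from Dorin to Gisela, and none runs from Gisela to Dorin either.
So the relative order of Dorin and Gisela is not fixed by the given facts.

cannot be determined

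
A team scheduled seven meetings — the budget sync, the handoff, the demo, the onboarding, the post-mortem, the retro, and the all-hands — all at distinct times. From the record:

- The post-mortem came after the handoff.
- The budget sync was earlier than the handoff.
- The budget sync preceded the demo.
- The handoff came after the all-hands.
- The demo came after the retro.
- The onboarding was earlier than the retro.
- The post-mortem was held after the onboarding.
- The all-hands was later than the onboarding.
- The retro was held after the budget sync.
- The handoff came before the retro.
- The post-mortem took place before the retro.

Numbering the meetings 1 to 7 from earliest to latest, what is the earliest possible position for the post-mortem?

5

The all-hands, the budget sync, the handoff, and the onboarding must all come before the post-mortem — 4 forced predecessors.
Nothing else is forced ahead of the post-mortem, so its earliest slot is position 4 + 1 = 5.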